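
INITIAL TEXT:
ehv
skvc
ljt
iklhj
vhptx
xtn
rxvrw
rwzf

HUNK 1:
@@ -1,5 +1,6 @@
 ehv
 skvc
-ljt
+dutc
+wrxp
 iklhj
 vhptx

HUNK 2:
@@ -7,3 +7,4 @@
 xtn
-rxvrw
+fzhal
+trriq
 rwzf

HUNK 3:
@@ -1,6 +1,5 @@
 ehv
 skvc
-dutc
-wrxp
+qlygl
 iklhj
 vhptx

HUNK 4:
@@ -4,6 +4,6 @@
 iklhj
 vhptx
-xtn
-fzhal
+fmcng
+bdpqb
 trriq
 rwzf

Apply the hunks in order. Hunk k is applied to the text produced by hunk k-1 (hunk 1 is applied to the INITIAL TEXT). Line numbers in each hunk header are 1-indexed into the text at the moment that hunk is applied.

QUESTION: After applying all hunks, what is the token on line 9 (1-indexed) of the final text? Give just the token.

Hunk 1: at line 1 remove [ljt] add [dutc,wrxp] -> 9 lines: ehv skvc dutc wrxp iklhj vhptx xtn rxvrw rwzf
Hunk 2: at line 7 remove [rxvrw] add [fzhal,trriq] -> 10 lines: ehv skvc dutc wrxp iklhj vhptx xtn fzhal trriq rwzf
Hunk 3: at line 1 remove [dutc,wrxp] add [qlygl] -> 9 lines: ehv skvc qlygl iklhj vhptx xtn fzhal trriq rwzf
Hunk 4: at line 4 remove [xtn,fzhal] add [fmcng,bdpqb] -> 9 lines: ehv skvc qlygl iklhj vhptx fmcng bdpqb trriq rwzf
Final line 9: rwzf

Answer: rwzf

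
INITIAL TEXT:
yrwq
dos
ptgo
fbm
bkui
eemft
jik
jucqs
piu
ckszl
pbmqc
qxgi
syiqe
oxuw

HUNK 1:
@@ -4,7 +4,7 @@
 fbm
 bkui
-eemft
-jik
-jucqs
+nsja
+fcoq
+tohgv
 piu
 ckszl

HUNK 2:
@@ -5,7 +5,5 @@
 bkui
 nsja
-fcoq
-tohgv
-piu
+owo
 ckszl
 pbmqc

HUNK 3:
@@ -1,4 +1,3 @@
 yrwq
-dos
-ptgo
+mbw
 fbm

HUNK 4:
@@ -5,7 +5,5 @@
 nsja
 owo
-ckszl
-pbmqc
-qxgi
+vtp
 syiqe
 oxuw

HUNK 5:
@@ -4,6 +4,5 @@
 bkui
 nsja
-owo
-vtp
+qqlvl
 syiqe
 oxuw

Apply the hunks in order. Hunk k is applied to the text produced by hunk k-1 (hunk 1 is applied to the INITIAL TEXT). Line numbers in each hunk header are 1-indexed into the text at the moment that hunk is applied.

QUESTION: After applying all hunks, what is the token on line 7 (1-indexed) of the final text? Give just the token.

Hunk 1: at line 4 remove [eemft,jik,jucqs] add [nsja,fcoq,tohgv] -> 14 lines: yrwq dos ptgo fbm bkui nsja fcoq tohgv piu ckszl pbmqc qxgi syiqe oxuw
Hunk 2: at line 5 remove [fcoq,tohgv,piu] add [owo] -> 12 lines: yrwq dos ptgo fbm bkui nsja owo ckszl pbmqc qxgi syiqe oxuw
Hunk 3: at line 1 remove [dos,ptgo] add [mbw] -> 11 lines: yrwq mbw fbm bkui nsja owo ckszl pbmqc qxgi syiqe oxuw
Hunk 4: at line 5 remove [ckszl,pbmqc,qxgi] add [vtp] -> 9 lines: yrwq mbw fbm bkui nsja owo vtp syiqe oxuw
Hunk 5: at line 4 remove [owo,vtp] add [qqlvl] -> 8 lines: yrwq mbw fbm bkui nsja qqlvl syiqe oxuw
Final line 7: syiqe

Answer: syiqe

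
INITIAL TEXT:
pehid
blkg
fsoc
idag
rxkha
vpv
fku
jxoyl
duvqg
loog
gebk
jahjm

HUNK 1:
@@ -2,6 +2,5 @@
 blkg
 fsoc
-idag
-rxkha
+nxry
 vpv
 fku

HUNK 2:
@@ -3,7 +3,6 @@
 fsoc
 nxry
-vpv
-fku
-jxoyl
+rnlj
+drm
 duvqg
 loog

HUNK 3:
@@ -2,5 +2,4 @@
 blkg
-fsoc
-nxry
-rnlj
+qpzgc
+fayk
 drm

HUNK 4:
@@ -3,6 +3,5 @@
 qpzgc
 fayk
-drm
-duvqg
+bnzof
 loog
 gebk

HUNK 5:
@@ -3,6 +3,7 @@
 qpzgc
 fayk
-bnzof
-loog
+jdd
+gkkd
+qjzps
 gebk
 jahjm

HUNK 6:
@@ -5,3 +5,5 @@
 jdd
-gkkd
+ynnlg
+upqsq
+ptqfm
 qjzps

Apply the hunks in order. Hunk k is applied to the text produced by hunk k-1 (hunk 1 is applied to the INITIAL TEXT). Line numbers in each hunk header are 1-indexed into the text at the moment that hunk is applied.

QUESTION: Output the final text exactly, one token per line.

Answer: pehid
blkg
qpzgc
fayk
jdd
ynnlg
upqsq
ptqfm
qjzps
gebk
jahjm

Derivation:
Hunk 1: at line 2 remove [idag,rxkha] add [nxry] -> 11 lines: pehid blkg fsoc nxry vpv fku jxoyl duvqg loog gebk jahjm
Hunk 2: at line 3 remove [vpv,fku,jxoyl] add [rnlj,drm] -> 10 lines: pehid blkg fsoc nxry rnlj drm duvqg loog gebk jahjm
Hunk 3: at line 2 remove [fsoc,nxry,rnlj] add [qpzgc,fayk] -> 9 lines: pehid blkg qpzgc fayk drm duvqg loog gebk jahjm
Hunk 4: at line 3 remove [drm,duvqg] add [bnzof] -> 8 lines: pehid blkg qpzgc fayk bnzof loog gebk jahjm
Hunk 5: at line 3 remove [bnzof,loog] add [jdd,gkkd,qjzps] -> 9 lines: pehid blkg qpzgc fayk jdd gkkd qjzps gebk jahjm
Hunk 6: at line 5 remove [gkkd] add [ynnlg,upqsq,ptqfm] -> 11 lines: pehid blkg qpzgc fayk jdd ynnlg upqsq ptqfm qjzps gebk jahjm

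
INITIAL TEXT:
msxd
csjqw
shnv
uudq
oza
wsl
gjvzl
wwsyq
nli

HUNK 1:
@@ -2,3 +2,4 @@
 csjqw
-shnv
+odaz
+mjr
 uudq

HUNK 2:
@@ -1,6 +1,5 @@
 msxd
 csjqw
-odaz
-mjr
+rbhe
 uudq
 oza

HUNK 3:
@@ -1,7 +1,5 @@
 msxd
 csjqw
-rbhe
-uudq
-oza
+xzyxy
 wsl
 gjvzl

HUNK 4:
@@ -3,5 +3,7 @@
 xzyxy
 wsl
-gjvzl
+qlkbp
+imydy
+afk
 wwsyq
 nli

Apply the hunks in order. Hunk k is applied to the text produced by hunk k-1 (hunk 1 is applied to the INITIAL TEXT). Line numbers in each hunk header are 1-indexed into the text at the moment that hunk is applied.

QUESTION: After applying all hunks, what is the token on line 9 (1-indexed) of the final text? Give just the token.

Hunk 1: at line 2 remove [shnv] add [odaz,mjr] -> 10 lines: msxd csjqw odaz mjr uudq oza wsl gjvzl wwsyq nli
Hunk 2: at line 1 remove [odaz,mjr] add [rbhe] -> 9 lines: msxd csjqw rbhe uudq oza wsl gjvzl wwsyq nli
Hunk 3: at line 1 remove [rbhe,uudq,oza] add [xzyxy] -> 7 lines: msxd csjqw xzyxy wsl gjvzl wwsyq nli
Hunk 4: at line 3 remove [gjvzl] add [qlkbp,imydy,afk] -> 9 lines: msxd csjqw xzyxy wsl qlkbp imydy afk wwsyq nli
Final line 9: nli

Answer: nli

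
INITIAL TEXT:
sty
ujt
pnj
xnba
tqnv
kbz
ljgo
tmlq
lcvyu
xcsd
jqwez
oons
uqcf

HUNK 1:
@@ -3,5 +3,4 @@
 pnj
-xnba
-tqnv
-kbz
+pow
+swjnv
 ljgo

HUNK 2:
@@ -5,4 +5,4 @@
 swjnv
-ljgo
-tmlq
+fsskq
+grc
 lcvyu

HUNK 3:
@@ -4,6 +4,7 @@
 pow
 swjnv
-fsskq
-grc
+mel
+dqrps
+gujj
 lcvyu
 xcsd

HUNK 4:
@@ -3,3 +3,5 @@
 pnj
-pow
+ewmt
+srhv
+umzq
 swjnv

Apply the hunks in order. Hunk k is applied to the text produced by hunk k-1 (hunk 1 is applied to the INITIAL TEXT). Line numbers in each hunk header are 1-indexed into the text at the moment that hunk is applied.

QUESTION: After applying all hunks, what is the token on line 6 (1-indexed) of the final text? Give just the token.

Answer: umzq

Derivation:
Hunk 1: at line 3 remove [xnba,tqnv,kbz] add [pow,swjnv] -> 12 lines: sty ujt pnj pow swjnv ljgo tmlq lcvyu xcsd jqwez oons uqcf
Hunk 2: at line 5 remove [ljgo,tmlq] add [fsskq,grc] -> 12 lines: sty ujt pnj pow swjnv fsskq grc lcvyu xcsd jqwez oons uqcf
Hunk 3: at line 4 remove [fsskq,grc] add [mel,dqrps,gujj] -> 13 lines: sty ujt pnj pow swjnv mel dqrps gujj lcvyu xcsd jqwez oons uqcf
Hunk 4: at line 3 remove [pow] add [ewmt,srhv,umzq] -> 15 lines: sty ujt pnj ewmt srhv umzq swjnv mel dqrps gujj lcvyu xcsd jqwez oons uqcf
Final line 6: umzq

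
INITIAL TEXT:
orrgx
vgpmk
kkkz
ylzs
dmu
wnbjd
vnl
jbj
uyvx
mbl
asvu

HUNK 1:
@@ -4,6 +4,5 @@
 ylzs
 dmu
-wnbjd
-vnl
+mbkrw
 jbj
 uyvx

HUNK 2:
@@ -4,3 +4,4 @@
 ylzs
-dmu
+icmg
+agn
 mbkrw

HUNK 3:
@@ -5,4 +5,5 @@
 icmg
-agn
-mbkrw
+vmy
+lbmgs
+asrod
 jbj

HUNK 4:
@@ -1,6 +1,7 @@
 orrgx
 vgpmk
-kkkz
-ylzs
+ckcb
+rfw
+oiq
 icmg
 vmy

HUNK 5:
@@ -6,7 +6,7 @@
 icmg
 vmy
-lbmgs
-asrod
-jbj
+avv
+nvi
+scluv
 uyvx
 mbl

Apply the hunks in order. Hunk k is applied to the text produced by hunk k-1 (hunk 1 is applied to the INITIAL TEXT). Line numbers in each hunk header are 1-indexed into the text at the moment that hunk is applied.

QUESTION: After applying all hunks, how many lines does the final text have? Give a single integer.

Hunk 1: at line 4 remove [wnbjd,vnl] add [mbkrw] -> 10 lines: orrgx vgpmk kkkz ylzs dmu mbkrw jbj uyvx mbl asvu
Hunk 2: at line 4 remove [dmu] add [icmg,agn] -> 11 lines: orrgx vgpmk kkkz ylzs icmg agn mbkrw jbj uyvx mbl asvu
Hunk 3: at line 5 remove [agn,mbkrw] add [vmy,lbmgs,asrod] -> 12 lines: orrgx vgpmk kkkz ylzs icmg vmy lbmgs asrod jbj uyvx mbl asvu
Hunk 4: at line 1 remove [kkkz,ylzs] add [ckcb,rfw,oiq] -> 13 lines: orrgx vgpmk ckcb rfw oiq icmg vmy lbmgs asrod jbj uyvx mbl asvu
Hunk 5: at line 6 remove [lbmgs,asrod,jbj] add [avv,nvi,scluv] -> 13 lines: orrgx vgpmk ckcb rfw oiq icmg vmy avv nvi scluv uyvx mbl asvu
Final line count: 13

Answer: 13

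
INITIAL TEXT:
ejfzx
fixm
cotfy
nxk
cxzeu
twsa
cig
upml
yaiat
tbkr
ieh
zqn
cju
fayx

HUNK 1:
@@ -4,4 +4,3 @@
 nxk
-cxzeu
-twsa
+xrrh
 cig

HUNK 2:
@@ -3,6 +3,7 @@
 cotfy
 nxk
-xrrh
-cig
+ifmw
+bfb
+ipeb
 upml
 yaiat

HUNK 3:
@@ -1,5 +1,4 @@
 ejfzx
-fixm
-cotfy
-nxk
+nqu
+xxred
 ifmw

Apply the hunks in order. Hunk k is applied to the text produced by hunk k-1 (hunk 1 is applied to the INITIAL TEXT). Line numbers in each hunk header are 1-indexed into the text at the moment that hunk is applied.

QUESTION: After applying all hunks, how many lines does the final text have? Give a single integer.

Hunk 1: at line 4 remove [cxzeu,twsa] add [xrrh] -> 13 lines: ejfzx fixm cotfy nxk xrrh cig upml yaiat tbkr ieh zqn cju fayx
Hunk 2: at line 3 remove [xrrh,cig] add [ifmw,bfb,ipeb] -> 14 lines: ejfzx fixm cotfy nxk ifmw bfb ipeb upml yaiat tbkr ieh zqn cju fayx
Hunk 3: at line 1 remove [fixm,cotfy,nxk] add [nqu,xxred] -> 13 lines: ejfzx nqu xxred ifmw bfb ipeb upml yaiat tbkr ieh zqn cju fayx
Final line count: 13

Answer: 13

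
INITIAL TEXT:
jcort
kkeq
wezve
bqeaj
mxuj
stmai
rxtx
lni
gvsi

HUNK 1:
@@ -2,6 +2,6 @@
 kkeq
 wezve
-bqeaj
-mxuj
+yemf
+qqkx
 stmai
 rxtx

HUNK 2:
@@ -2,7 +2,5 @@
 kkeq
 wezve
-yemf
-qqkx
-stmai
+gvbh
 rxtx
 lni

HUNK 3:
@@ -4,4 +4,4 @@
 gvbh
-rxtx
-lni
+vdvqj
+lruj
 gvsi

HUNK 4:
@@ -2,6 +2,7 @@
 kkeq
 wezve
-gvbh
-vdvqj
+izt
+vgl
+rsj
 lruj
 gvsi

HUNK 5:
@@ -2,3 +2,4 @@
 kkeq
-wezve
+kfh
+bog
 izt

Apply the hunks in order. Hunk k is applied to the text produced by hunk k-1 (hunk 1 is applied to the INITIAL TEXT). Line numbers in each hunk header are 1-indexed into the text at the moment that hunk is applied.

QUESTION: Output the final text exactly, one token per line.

Hunk 1: at line 2 remove [bqeaj,mxuj] add [yemf,qqkx] -> 9 lines: jcort kkeq wezve yemf qqkx stmai rxtx lni gvsi
Hunk 2: at line 2 remove [yemf,qqkx,stmai] add [gvbh] -> 7 lines: jcort kkeq wezve gvbh rxtx lni gvsi
Hunk 3: at line 4 remove [rxtx,lni] add [vdvqj,lruj] -> 7 lines: jcort kkeq wezve gvbh vdvqj lruj gvsi
Hunk 4: at line 2 remove [gvbh,vdvqj] add [izt,vgl,rsj] -> 8 lines: jcort kkeq wezve izt vgl rsj lruj gvsi
Hunk 5: at line 2 remove [wezve] add [kfh,bog] -> 9 lines: jcort kkeq kfh bog izt vgl rsj lruj gvsi

Answer: jcort
kkeq
kfh
bog
izt
vgl
rsj
lruj
gvsi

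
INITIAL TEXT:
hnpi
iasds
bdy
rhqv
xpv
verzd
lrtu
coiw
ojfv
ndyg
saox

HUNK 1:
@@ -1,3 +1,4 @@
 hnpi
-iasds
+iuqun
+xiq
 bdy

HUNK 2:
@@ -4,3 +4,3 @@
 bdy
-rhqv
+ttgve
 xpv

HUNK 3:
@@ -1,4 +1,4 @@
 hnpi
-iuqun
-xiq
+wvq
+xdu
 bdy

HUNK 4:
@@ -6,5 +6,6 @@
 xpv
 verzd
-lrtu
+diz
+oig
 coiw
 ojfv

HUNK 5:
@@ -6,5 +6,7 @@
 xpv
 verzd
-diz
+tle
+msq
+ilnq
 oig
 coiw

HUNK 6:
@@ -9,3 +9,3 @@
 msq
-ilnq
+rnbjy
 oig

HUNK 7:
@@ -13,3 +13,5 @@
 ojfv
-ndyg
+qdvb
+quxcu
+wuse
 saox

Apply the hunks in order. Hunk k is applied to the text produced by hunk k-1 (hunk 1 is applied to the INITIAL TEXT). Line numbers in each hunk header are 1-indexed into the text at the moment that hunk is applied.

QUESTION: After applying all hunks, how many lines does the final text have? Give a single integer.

Hunk 1: at line 1 remove [iasds] add [iuqun,xiq] -> 12 lines: hnpi iuqun xiq bdy rhqv xpv verzd lrtu coiw ojfv ndyg saox
Hunk 2: at line 4 remove [rhqv] add [ttgve] -> 12 lines: hnpi iuqun xiq bdy ttgve xpv verzd lrtu coiw ojfv ndyg saox
Hunk 3: at line 1 remove [iuqun,xiq] add [wvq,xdu] -> 12 lines: hnpi wvq xdu bdy ttgve xpv verzd lrtu coiw ojfv ndyg saox
Hunk 4: at line 6 remove [lrtu] add [diz,oig] -> 13 lines: hnpi wvq xdu bdy ttgve xpv verzd diz oig coiw ojfv ndyg saox
Hunk 5: at line 6 remove [diz] add [tle,msq,ilnq] -> 15 lines: hnpi wvq xdu bdy ttgve xpv verzd tle msq ilnq oig coiw ojfv ndyg saox
Hunk 6: at line 9 remove [ilnq] add [rnbjy] -> 15 lines: hnpi wvq xdu bdy ttgve xpv verzd tle msq rnbjy oig coiw ojfv ndyg saox
Hunk 7: at line 13 remove [ndyg] add [qdvb,quxcu,wuse] -> 17 lines: hnpi wvq xdu bdy ttgve xpv verzd tle msq rnbjy oig coiw ojfv qdvb quxcu wuse saox
Final line count: 17

Answer: 17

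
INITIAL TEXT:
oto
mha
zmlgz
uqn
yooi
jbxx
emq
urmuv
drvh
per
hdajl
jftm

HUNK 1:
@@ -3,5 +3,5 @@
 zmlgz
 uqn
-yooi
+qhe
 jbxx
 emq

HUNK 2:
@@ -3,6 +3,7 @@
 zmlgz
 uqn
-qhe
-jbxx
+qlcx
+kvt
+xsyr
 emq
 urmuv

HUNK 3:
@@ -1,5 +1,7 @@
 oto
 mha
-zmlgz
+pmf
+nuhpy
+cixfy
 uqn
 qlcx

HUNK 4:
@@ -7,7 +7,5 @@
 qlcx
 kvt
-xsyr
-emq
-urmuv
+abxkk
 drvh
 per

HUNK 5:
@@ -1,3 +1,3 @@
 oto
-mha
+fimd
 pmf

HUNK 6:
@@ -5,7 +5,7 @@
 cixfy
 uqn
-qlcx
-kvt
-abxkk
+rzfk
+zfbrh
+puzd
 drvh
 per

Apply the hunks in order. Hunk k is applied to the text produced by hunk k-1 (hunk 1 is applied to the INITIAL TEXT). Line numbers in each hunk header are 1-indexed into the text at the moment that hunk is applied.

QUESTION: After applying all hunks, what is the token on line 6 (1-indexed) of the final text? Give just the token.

Answer: uqn

Derivation:
Hunk 1: at line 3 remove [yooi] add [qhe] -> 12 lines: oto mha zmlgz uqn qhe jbxx emq urmuv drvh per hdajl jftm
Hunk 2: at line 3 remove [qhe,jbxx] add [qlcx,kvt,xsyr] -> 13 lines: oto mha zmlgz uqn qlcx kvt xsyr emq urmuv drvh per hdajl jftm
Hunk 3: at line 1 remove [zmlgz] add [pmf,nuhpy,cixfy] -> 15 lines: oto mha pmf nuhpy cixfy uqn qlcx kvt xsyr emq urmuv drvh per hdajl jftm
Hunk 4: at line 7 remove [xsyr,emq,urmuv] add [abxkk] -> 13 lines: oto mha pmf nuhpy cixfy uqn qlcx kvt abxkk drvh per hdajl jftm
Hunk 5: at line 1 remove [mha] add [fimd] -> 13 lines: oto fimd pmf nuhpy cixfy uqn qlcx kvt abxkk drvh per hdajl jftm
Hunk 6: at line 5 remove [qlcx,kvt,abxkk] add [rzfk,zfbrh,puzd] -> 13 lines: oto fimd pmf nuhpy cixfy uqn rzfk zfbrh puzd drvh per hdajl jftm
Final line 6: uqn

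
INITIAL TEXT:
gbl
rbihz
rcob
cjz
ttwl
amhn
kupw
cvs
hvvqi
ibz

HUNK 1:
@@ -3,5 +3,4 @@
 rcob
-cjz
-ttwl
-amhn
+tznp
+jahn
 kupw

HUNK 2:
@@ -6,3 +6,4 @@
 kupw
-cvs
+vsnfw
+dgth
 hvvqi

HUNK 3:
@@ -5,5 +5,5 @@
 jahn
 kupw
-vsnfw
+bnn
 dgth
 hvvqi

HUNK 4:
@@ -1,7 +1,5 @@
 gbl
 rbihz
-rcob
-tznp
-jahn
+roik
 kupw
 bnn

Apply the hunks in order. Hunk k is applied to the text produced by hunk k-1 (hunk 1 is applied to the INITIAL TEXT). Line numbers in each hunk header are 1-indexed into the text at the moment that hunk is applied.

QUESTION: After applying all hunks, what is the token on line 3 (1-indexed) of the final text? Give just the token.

Hunk 1: at line 3 remove [cjz,ttwl,amhn] add [tznp,jahn] -> 9 lines: gbl rbihz rcob tznp jahn kupw cvs hvvqi ibz
Hunk 2: at line 6 remove [cvs] add [vsnfw,dgth] -> 10 lines: gbl rbihz rcob tznp jahn kupw vsnfw dgth hvvqi ibz
Hunk 3: at line 5 remove [vsnfw] add [bnn] -> 10 lines: gbl rbihz rcob tznp jahn kupw bnn dgth hvvqi ibz
Hunk 4: at line 1 remove [rcob,tznp,jahn] add [roik] -> 8 lines: gbl rbihz roik kupw bnn dgth hvvqi ibz
Final line 3: roik

Answer: roik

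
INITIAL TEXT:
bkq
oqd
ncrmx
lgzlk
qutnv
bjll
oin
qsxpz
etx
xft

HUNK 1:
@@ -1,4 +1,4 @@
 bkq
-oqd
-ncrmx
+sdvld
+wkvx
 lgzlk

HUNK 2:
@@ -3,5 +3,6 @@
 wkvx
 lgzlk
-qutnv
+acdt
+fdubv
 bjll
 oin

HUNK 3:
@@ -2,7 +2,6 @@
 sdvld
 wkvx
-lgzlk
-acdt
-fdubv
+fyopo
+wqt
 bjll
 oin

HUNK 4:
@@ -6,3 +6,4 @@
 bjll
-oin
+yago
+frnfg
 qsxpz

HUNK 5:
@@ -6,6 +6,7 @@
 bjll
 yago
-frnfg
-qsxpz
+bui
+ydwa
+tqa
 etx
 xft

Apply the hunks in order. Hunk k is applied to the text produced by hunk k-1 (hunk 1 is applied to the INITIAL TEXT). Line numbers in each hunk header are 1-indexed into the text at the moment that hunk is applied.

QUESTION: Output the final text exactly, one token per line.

Hunk 1: at line 1 remove [oqd,ncrmx] add [sdvld,wkvx] -> 10 lines: bkq sdvld wkvx lgzlk qutnv bjll oin qsxpz etx xft
Hunk 2: at line 3 remove [qutnv] add [acdt,fdubv] -> 11 lines: bkq sdvld wkvx lgzlk acdt fdubv bjll oin qsxpz etx xft
Hunk 3: at line 2 remove [lgzlk,acdt,fdubv] add [fyopo,wqt] -> 10 lines: bkq sdvld wkvx fyopo wqt bjll oin qsxpz etx xft
Hunk 4: at line 6 remove [oin] add [yago,frnfg] -> 11 lines: bkq sdvld wkvx fyopo wqt bjll yago frnfg qsxpz etx xft
Hunk 5: at line 6 remove [frnfg,qsxpz] add [bui,ydwa,tqa] -> 12 lines: bkq sdvld wkvx fyopo wqt bjll yago bui ydwa tqa etx xft

Answer: bkq
sdvld
wkvx
fyopo
wqt
bjll
yago
bui
ydwa
tqa
etx
xft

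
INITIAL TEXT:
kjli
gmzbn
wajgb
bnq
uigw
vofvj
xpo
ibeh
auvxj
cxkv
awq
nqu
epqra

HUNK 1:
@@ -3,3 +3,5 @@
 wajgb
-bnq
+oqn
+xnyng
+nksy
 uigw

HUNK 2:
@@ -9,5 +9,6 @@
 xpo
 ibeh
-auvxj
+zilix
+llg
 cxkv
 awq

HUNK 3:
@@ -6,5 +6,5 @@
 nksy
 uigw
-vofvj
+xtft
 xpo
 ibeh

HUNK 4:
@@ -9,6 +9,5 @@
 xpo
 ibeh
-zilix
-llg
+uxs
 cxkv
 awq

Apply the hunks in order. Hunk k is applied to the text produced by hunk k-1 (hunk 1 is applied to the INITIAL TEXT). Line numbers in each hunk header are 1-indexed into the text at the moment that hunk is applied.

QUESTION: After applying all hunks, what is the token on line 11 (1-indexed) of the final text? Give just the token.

Hunk 1: at line 3 remove [bnq] add [oqn,xnyng,nksy] -> 15 lines: kjli gmzbn wajgb oqn xnyng nksy uigw vofvj xpo ibeh auvxj cxkv awq nqu epqra
Hunk 2: at line 9 remove [auvxj] add [zilix,llg] -> 16 lines: kjli gmzbn wajgb oqn xnyng nksy uigw vofvj xpo ibeh zilix llg cxkv awq nqu epqra
Hunk 3: at line 6 remove [vofvj] add [xtft] -> 16 lines: kjli gmzbn wajgb oqn xnyng nksy uigw xtft xpo ibeh zilix llg cxkv awq nqu epqra
Hunk 4: at line 9 remove [zilix,llg] add [uxs] -> 15 lines: kjli gmzbn wajgb oqn xnyng nksy uigw xtft xpo ibeh uxs cxkv awq nqu epqra
Final line 11: uxs

Answer: uxs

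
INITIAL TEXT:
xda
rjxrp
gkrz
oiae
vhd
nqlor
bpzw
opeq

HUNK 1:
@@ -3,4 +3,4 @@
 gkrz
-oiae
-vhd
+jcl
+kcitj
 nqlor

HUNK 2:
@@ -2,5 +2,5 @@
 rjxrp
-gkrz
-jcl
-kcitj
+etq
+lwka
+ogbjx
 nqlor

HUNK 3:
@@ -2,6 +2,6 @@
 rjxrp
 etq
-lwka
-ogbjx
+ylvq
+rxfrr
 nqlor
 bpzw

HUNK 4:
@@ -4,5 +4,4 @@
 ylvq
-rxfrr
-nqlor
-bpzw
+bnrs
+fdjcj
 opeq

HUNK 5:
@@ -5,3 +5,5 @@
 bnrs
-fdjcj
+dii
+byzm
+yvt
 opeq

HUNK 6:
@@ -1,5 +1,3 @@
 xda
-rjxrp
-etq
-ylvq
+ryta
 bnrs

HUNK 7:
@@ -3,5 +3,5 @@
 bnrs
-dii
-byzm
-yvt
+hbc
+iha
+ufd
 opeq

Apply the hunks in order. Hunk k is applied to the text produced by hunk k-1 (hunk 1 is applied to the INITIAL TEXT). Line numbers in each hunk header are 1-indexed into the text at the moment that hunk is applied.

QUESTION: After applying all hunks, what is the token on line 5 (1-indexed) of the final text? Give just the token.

Answer: iha

Derivation:
Hunk 1: at line 3 remove [oiae,vhd] add [jcl,kcitj] -> 8 lines: xda rjxrp gkrz jcl kcitj nqlor bpzw opeq
Hunk 2: at line 2 remove [gkrz,jcl,kcitj] add [etq,lwka,ogbjx] -> 8 lines: xda rjxrp etq lwka ogbjx nqlor bpzw opeq
Hunk 3: at line 2 remove [lwka,ogbjx] add [ylvq,rxfrr] -> 8 lines: xda rjxrp etq ylvq rxfrr nqlor bpzw opeq
Hunk 4: at line 4 remove [rxfrr,nqlor,bpzw] add [bnrs,fdjcj] -> 7 lines: xda rjxrp etq ylvq bnrs fdjcj opeq
Hunk 5: at line 5 remove [fdjcj] add [dii,byzm,yvt] -> 9 lines: xda rjxrp etq ylvq bnrs dii byzm yvt opeq
Hunk 6: at line 1 remove [rjxrp,etq,ylvq] add [ryta] -> 7 lines: xda ryta bnrs dii byzm yvt opeq
Hunk 7: at line 3 remove [dii,byzm,yvt] add [hbc,iha,ufd] -> 7 lines: xda ryta bnrs hbc iha ufd opeq
Final line 5: iha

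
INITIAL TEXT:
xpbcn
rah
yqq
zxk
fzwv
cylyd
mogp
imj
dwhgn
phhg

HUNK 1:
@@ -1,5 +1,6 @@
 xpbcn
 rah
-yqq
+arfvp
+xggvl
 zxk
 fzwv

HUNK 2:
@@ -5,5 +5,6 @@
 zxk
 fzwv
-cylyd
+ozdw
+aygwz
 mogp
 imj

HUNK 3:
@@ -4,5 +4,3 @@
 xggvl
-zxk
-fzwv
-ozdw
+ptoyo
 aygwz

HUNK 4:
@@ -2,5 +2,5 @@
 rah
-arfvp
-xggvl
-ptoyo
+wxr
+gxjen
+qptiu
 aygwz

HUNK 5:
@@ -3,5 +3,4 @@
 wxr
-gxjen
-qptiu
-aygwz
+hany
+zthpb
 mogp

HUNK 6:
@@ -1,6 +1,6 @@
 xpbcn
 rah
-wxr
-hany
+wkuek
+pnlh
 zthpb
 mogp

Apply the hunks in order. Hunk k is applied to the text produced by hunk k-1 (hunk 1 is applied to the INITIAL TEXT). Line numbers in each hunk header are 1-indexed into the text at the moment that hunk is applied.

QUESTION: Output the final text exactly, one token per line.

Hunk 1: at line 1 remove [yqq] add [arfvp,xggvl] -> 11 lines: xpbcn rah arfvp xggvl zxk fzwv cylyd mogp imj dwhgn phhg
Hunk 2: at line 5 remove [cylyd] add [ozdw,aygwz] -> 12 lines: xpbcn rah arfvp xggvl zxk fzwv ozdw aygwz mogp imj dwhgn phhg
Hunk 3: at line 4 remove [zxk,fzwv,ozdw] add [ptoyo] -> 10 lines: xpbcn rah arfvp xggvl ptoyo aygwz mogp imj dwhgn phhg
Hunk 4: at line 2 remove [arfvp,xggvl,ptoyo] add [wxr,gxjen,qptiu] -> 10 lines: xpbcn rah wxr gxjen qptiu aygwz mogp imj dwhgn phhg
Hunk 5: at line 3 remove [gxjen,qptiu,aygwz] add [hany,zthpb] -> 9 lines: xpbcn rah wxr hany zthpb mogp imj dwhgn phhg
Hunk 6: at line 1 remove [wxr,hany] add [wkuek,pnlh] -> 9 lines: xpbcn rah wkuek pnlh zthpb mogp imj dwhgn phhg

Answer: xpbcn
rah
wkuek
pnlh
zthpb
mogp
imj
dwhgn
phhg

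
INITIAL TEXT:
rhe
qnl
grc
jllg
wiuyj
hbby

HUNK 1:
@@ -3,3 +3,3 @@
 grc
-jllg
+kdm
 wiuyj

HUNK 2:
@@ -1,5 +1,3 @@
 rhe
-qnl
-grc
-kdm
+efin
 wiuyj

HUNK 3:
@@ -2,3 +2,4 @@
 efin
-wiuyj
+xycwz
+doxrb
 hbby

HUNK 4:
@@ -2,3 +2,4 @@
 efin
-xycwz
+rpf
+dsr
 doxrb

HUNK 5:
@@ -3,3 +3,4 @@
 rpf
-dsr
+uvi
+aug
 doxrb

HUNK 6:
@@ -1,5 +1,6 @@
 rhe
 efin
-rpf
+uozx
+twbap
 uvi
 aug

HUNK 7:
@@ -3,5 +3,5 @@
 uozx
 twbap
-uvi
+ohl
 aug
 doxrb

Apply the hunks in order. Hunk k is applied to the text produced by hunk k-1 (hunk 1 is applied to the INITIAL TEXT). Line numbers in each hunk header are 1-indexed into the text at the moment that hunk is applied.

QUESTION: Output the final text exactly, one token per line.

Answer: rhe
efin
uozx
twbap
ohl
aug
doxrb
hbby

Derivation:
Hunk 1: at line 3 remove [jllg] add [kdm] -> 6 lines: rhe qnl grc kdm wiuyj hbby
Hunk 2: at line 1 remove [qnl,grc,kdm] add [efin] -> 4 lines: rhe efin wiuyj hbby
Hunk 3: at line 2 remove [wiuyj] add [xycwz,doxrb] -> 5 lines: rhe efin xycwz doxrb hbby
Hunk 4: at line 2 remove [xycwz] add [rpf,dsr] -> 6 lines: rhe efin rpf dsr doxrb hbby
Hunk 5: at line 3 remove [dsr] add [uvi,aug] -> 7 lines: rhe efin rpf uvi aug doxrb hbby
Hunk 6: at line 1 remove [rpf] add [uozx,twbap] -> 8 lines: rhe efin uozx twbap uvi aug doxrb hbby
Hunk 7: at line 3 remove [uvi] add [ohl] -> 8 lines: rhe efin uozx twbap ohl aug doxrb hbby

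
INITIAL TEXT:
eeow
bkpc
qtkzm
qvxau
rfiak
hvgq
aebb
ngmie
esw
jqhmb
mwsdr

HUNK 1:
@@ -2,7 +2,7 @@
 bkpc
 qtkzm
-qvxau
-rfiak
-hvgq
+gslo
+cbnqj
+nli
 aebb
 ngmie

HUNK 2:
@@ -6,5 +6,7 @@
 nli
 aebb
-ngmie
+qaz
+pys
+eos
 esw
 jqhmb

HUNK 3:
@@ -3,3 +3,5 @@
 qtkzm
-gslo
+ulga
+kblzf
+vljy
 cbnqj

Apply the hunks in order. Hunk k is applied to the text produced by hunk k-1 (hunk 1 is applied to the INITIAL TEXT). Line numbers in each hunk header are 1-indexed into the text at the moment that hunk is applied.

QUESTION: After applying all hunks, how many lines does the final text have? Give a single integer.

Hunk 1: at line 2 remove [qvxau,rfiak,hvgq] add [gslo,cbnqj,nli] -> 11 lines: eeow bkpc qtkzm gslo cbnqj nli aebb ngmie esw jqhmb mwsdr
Hunk 2: at line 6 remove [ngmie] add [qaz,pys,eos] -> 13 lines: eeow bkpc qtkzm gslo cbnqj nli aebb qaz pys eos esw jqhmb mwsdr
Hunk 3: at line 3 remove [gslo] add [ulga,kblzf,vljy] -> 15 lines: eeow bkpc qtkzm ulga kblzf vljy cbnqj nli aebb qaz pys eos esw jqhmb mwsdr
Final line count: 15

Answer: 15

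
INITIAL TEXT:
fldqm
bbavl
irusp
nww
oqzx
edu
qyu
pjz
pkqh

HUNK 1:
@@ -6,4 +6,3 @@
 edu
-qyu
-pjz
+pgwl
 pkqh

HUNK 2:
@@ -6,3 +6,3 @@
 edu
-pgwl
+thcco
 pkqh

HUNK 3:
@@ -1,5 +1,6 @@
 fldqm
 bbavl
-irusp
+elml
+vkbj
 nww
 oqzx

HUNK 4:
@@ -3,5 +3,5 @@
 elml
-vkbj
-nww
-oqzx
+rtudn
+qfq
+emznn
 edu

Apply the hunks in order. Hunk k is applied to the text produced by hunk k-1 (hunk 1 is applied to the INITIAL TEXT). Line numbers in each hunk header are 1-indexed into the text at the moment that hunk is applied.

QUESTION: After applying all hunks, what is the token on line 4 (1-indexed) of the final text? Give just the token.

Hunk 1: at line 6 remove [qyu,pjz] add [pgwl] -> 8 lines: fldqm bbavl irusp nww oqzx edu pgwl pkqh
Hunk 2: at line 6 remove [pgwl] add [thcco] -> 8 lines: fldqm bbavl irusp nww oqzx edu thcco pkqh
Hunk 3: at line 1 remove [irusp] add [elml,vkbj] -> 9 lines: fldqm bbavl elml vkbj nww oqzx edu thcco pkqh
Hunk 4: at line 3 remove [vkbj,nww,oqzx] add [rtudn,qfq,emznn] -> 9 lines: fldqm bbavl elml rtudn qfq emznn edu thcco pkqh
Final line 4: rtudn

Answer: rtudn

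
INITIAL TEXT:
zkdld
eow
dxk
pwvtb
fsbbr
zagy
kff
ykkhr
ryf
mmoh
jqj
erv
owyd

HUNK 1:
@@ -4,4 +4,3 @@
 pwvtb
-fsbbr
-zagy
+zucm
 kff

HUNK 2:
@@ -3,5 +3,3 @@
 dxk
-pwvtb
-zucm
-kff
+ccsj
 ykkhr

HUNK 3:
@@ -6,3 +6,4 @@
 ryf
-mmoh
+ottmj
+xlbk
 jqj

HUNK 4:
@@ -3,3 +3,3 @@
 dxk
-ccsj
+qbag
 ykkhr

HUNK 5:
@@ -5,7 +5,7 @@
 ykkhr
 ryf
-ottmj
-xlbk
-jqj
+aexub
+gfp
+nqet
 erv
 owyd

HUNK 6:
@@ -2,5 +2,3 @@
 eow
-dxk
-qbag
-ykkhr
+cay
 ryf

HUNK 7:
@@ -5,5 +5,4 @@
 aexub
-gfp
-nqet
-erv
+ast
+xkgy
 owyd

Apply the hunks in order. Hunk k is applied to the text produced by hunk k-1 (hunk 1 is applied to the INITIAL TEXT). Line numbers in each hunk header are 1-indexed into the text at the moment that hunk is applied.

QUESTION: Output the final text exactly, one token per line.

Hunk 1: at line 4 remove [fsbbr,zagy] add [zucm] -> 12 lines: zkdld eow dxk pwvtb zucm kff ykkhr ryf mmoh jqj erv owyd
Hunk 2: at line 3 remove [pwvtb,zucm,kff] add [ccsj] -> 10 lines: zkdld eow dxk ccsj ykkhr ryf mmoh jqj erv owyd
Hunk 3: at line 6 remove [mmoh] add [ottmj,xlbk] -> 11 lines: zkdld eow dxk ccsj ykkhr ryf ottmj xlbk jqj erv owyd
Hunk 4: at line 3 remove [ccsj] add [qbag] -> 11 lines: zkdld eow dxk qbag ykkhr ryf ottmj xlbk jqj erv owyd
Hunk 5: at line 5 remove [ottmj,xlbk,jqj] add [aexub,gfp,nqet] -> 11 lines: zkdld eow dxk qbag ykkhr ryf aexub gfp nqet erv owyd
Hunk 6: at line 2 remove [dxk,qbag,ykkhr] add [cay] -> 9 lines: zkdld eow cay ryf aexub gfp nqet erv owyd
Hunk 7: at line 5 remove [gfp,nqet,erv] add [ast,xkgy] -> 8 lines: zkdld eow cay ryf aexub ast xkgy owyd

Answer: zkdld
eow
cay
ryf
aexub
ast
xkgy
owyd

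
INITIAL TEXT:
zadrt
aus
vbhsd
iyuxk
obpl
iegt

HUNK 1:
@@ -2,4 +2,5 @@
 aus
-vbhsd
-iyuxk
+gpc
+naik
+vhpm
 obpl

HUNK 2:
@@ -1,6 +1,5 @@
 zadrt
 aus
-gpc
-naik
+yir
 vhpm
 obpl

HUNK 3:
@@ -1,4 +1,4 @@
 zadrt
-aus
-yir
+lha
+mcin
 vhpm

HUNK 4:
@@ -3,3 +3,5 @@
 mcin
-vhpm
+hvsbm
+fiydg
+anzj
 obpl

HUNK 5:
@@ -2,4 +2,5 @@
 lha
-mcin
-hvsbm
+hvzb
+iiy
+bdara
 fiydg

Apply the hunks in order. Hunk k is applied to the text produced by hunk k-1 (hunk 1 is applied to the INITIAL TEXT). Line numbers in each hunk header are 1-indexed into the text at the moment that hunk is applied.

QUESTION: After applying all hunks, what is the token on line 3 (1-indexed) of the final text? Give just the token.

Answer: hvzb

Derivation:
Hunk 1: at line 2 remove [vbhsd,iyuxk] add [gpc,naik,vhpm] -> 7 lines: zadrt aus gpc naik vhpm obpl iegt
Hunk 2: at line 1 remove [gpc,naik] add [yir] -> 6 lines: zadrt aus yir vhpm obpl iegt
Hunk 3: at line 1 remove [aus,yir] add [lha,mcin] -> 6 lines: zadrt lha mcin vhpm obpl iegt
Hunk 4: at line 3 remove [vhpm] add [hvsbm,fiydg,anzj] -> 8 lines: zadrt lha mcin hvsbm fiydg anzj obpl iegt
Hunk 5: at line 2 remove [mcin,hvsbm] add [hvzb,iiy,bdara] -> 9 lines: zadrt lha hvzb iiy bdara fiydg anzj obpl iegt
Final line 3: hvzb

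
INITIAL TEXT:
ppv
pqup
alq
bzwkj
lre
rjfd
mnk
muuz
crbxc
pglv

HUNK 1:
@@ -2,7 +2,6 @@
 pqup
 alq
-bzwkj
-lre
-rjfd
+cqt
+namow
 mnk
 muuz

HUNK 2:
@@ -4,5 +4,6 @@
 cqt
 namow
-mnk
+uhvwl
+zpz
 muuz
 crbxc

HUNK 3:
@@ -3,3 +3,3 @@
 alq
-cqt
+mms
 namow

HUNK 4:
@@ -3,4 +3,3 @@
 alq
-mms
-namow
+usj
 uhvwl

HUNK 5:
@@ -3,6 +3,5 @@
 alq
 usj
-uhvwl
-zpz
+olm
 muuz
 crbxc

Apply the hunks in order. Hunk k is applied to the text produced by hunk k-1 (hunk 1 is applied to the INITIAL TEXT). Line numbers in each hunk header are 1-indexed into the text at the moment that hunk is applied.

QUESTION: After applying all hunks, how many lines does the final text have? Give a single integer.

Answer: 8

Derivation:
Hunk 1: at line 2 remove [bzwkj,lre,rjfd] add [cqt,namow] -> 9 lines: ppv pqup alq cqt namow mnk muuz crbxc pglv
Hunk 2: at line 4 remove [mnk] add [uhvwl,zpz] -> 10 lines: ppv pqup alq cqt namow uhvwl zpz muuz crbxc pglv
Hunk 3: at line 3 remove [cqt] add [mms] -> 10 lines: ppv pqup alq mms namow uhvwl zpz muuz crbxc pglv
Hunk 4: at line 3 remove [mms,namow] add [usj] -> 9 lines: ppv pqup alq usj uhvwl zpz muuz crbxc pglv
Hunk 5: at line 3 remove [uhvwl,zpz] add [olm] -> 8 lines: ppv pqup alq usj olm muuz crbxc pglv
Final line count: 8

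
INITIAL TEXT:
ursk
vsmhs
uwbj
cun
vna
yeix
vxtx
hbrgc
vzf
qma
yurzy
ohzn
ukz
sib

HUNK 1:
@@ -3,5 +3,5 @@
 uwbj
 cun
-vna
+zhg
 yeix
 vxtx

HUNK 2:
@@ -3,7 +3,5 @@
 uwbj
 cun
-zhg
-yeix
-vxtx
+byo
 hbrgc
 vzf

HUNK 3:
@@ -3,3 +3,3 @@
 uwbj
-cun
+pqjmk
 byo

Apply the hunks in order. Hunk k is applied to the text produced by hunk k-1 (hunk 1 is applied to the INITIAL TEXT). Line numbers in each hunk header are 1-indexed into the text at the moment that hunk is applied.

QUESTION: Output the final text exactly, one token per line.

Answer: ursk
vsmhs
uwbj
pqjmk
byo
hbrgc
vzf
qma
yurzy
ohzn
ukz
sib

Derivation:
Hunk 1: at line 3 remove [vna] add [zhg] -> 14 lines: ursk vsmhs uwbj cun zhg yeix vxtx hbrgc vzf qma yurzy ohzn ukz sib
Hunk 2: at line 3 remove [zhg,yeix,vxtx] add [byo] -> 12 lines: ursk vsmhs uwbj cun byo hbrgc vzf qma yurzy ohzn ukz sib
Hunk 3: at line 3 remove [cun] add [pqjmk] -> 12 lines: ursk vsmhs uwbj pqjmk byo hbrgc vzf qma yurzy ohzn ukz sib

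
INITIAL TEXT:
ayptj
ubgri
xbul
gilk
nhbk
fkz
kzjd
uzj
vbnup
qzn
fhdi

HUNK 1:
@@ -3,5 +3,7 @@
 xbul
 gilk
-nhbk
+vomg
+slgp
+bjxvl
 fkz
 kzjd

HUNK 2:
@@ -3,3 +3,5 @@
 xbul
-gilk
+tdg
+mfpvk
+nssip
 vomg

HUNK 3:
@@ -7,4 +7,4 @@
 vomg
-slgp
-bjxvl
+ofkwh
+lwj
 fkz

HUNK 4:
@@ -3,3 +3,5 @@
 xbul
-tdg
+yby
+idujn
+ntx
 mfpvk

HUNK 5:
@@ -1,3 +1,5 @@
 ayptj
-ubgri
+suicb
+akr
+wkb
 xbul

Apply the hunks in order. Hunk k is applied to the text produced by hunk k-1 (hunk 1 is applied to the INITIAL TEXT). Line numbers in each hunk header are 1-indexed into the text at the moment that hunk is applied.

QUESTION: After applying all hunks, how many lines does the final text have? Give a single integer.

Answer: 19

Derivation:
Hunk 1: at line 3 remove [nhbk] add [vomg,slgp,bjxvl] -> 13 lines: ayptj ubgri xbul gilk vomg slgp bjxvl fkz kzjd uzj vbnup qzn fhdi
Hunk 2: at line 3 remove [gilk] add [tdg,mfpvk,nssip] -> 15 lines: ayptj ubgri xbul tdg mfpvk nssip vomg slgp bjxvl fkz kzjd uzj vbnup qzn fhdi
Hunk 3: at line 7 remove [slgp,bjxvl] add [ofkwh,lwj] -> 15 lines: ayptj ubgri xbul tdg mfpvk nssip vomg ofkwh lwj fkz kzjd uzj vbnup qzn fhdi
Hunk 4: at line 3 remove [tdg] add [yby,idujn,ntx] -> 17 lines: ayptj ubgri xbul yby idujn ntx mfpvk nssip vomg ofkwh lwj fkz kzjd uzj vbnup qzn fhdi
Hunk 5: at line 1 remove [ubgri] add [suicb,akr,wkb] -> 19 lines: ayptj suicb akr wkb xbul yby idujn ntx mfpvk nssip vomg ofkwh lwj fkz kzjd uzj vbnup qzn fhdi
Final line count: 19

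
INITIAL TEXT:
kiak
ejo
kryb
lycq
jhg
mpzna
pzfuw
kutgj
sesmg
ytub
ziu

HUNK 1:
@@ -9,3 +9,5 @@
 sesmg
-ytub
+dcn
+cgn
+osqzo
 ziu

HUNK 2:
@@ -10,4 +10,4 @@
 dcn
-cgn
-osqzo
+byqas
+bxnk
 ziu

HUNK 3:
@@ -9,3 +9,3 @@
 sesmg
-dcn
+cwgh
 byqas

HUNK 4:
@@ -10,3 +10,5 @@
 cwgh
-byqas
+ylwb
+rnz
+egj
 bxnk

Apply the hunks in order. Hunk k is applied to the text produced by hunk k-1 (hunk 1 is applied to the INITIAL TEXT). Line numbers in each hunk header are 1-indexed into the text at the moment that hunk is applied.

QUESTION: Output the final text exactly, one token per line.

Answer: kiak
ejo
kryb
lycq
jhg
mpzna
pzfuw
kutgj
sesmg
cwgh
ylwb
rnz
egj
bxnk
ziu

Derivation:
Hunk 1: at line 9 remove [ytub] add [dcn,cgn,osqzo] -> 13 lines: kiak ejo kryb lycq jhg mpzna pzfuw kutgj sesmg dcn cgn osqzo ziu
Hunk 2: at line 10 remove [cgn,osqzo] add [byqas,bxnk] -> 13 lines: kiak ejo kryb lycq jhg mpzna pzfuw kutgj sesmg dcn byqas bxnk ziu
Hunk 3: at line 9 remove [dcn] add [cwgh] -> 13 lines: kiak ejo kryb lycq jhg mpzna pzfuw kutgj sesmg cwgh byqas bxnk ziu
Hunk 4: at line 10 remove [byqas] add [ylwb,rnz,egj] -> 15 lines: kiak ejo kryb lycq jhg mpzna pzfuw kutgj sesmg cwgh ylwb rnz egj bxnk ziu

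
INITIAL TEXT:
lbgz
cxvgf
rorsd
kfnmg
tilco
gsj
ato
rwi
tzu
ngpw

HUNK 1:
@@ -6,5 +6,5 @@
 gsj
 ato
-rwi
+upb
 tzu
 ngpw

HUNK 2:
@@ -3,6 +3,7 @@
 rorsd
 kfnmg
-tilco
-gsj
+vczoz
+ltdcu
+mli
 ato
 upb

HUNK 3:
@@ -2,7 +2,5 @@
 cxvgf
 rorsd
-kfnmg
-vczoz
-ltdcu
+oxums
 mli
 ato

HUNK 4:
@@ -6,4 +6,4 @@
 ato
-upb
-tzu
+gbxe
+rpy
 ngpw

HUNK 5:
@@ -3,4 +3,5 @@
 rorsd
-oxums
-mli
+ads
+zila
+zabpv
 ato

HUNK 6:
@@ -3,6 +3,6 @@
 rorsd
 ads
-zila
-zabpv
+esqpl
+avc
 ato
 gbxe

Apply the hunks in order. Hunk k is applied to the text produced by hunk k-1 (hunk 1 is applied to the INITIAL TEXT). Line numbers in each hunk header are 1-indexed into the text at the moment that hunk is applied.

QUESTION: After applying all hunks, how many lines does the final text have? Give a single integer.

Hunk 1: at line 6 remove [rwi] add [upb] -> 10 lines: lbgz cxvgf rorsd kfnmg tilco gsj ato upb tzu ngpw
Hunk 2: at line 3 remove [tilco,gsj] add [vczoz,ltdcu,mli] -> 11 lines: lbgz cxvgf rorsd kfnmg vczoz ltdcu mli ato upb tzu ngpw
Hunk 3: at line 2 remove [kfnmg,vczoz,ltdcu] add [oxums] -> 9 lines: lbgz cxvgf rorsd oxums mli ato upb tzu ngpw
Hunk 4: at line 6 remove [upb,tzu] add [gbxe,rpy] -> 9 lines: lbgz cxvgf rorsd oxums mli ato gbxe rpy ngpw
Hunk 5: at line 3 remove [oxums,mli] add [ads,zila,zabpv] -> 10 lines: lbgz cxvgf rorsd ads zila zabpv ato gbxe rpy ngpw
Hunk 6: at line 3 remove [zila,zabpv] add [esqpl,avc] -> 10 lines: lbgz cxvgf rorsd ads esqpl avc ato gbxe rpy ngpw
Final line count: 10

Answer: 10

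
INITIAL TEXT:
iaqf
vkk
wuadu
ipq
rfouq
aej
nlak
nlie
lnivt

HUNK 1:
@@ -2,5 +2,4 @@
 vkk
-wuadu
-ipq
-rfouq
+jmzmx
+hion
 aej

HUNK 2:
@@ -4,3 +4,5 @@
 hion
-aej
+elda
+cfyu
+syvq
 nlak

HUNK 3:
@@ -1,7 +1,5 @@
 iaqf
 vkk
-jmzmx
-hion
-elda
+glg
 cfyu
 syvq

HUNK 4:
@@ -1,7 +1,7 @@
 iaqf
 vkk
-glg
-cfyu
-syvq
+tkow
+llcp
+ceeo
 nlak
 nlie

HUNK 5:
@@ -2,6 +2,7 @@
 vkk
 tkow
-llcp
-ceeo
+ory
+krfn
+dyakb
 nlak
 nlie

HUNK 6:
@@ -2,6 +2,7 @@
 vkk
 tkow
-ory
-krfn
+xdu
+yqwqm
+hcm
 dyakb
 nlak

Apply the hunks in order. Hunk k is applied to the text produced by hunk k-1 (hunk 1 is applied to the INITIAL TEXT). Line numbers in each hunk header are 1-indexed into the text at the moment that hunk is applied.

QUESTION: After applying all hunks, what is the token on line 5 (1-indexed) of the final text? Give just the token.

Answer: yqwqm

Derivation:
Hunk 1: at line 2 remove [wuadu,ipq,rfouq] add [jmzmx,hion] -> 8 lines: iaqf vkk jmzmx hion aej nlak nlie lnivt
Hunk 2: at line 4 remove [aej] add [elda,cfyu,syvq] -> 10 lines: iaqf vkk jmzmx hion elda cfyu syvq nlak nlie lnivt
Hunk 3: at line 1 remove [jmzmx,hion,elda] add [glg] -> 8 lines: iaqf vkk glg cfyu syvq nlak nlie lnivt
Hunk 4: at line 1 remove [glg,cfyu,syvq] add [tkow,llcp,ceeo] -> 8 lines: iaqf vkk tkow llcp ceeo nlak nlie lnivt
Hunk 5: at line 2 remove [llcp,ceeo] add [ory,krfn,dyakb] -> 9 lines: iaqf vkk tkow ory krfn dyakb nlak nlie lnivt
Hunk 6: at line 2 remove [ory,krfn] add [xdu,yqwqm,hcm] -> 10 lines: iaqf vkk tkow xdu yqwqm hcm dyakb nlak nlie lnivt
Final line 5: yqwqm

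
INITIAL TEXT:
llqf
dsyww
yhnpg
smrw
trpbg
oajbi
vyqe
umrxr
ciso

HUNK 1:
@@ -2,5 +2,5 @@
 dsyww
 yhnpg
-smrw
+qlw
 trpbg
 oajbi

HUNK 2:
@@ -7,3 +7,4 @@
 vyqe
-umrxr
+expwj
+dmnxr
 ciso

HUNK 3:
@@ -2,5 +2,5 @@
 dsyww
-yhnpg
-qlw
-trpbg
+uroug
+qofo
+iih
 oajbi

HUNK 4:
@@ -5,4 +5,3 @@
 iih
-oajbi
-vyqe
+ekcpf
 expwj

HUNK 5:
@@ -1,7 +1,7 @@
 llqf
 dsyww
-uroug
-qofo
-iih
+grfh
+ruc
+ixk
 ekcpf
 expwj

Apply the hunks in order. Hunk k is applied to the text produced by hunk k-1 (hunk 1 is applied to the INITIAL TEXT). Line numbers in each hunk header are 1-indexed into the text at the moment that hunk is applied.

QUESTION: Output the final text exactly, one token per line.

Answer: llqf
dsyww
grfh
ruc
ixk
ekcpf
expwj
dmnxr
ciso

Derivation:
Hunk 1: at line 2 remove [smrw] add [qlw] -> 9 lines: llqf dsyww yhnpg qlw trpbg oajbi vyqe umrxr ciso
Hunk 2: at line 7 remove [umrxr] add [expwj,dmnxr] -> 10 lines: llqf dsyww yhnpg qlw trpbg oajbi vyqe expwj dmnxr ciso
Hunk 3: at line 2 remove [yhnpg,qlw,trpbg] add [uroug,qofo,iih] -> 10 lines: llqf dsyww uroug qofo iih oajbi vyqe expwj dmnxr ciso
Hunk 4: at line 5 remove [oajbi,vyqe] add [ekcpf] -> 9 lines: llqf dsyww uroug qofo iih ekcpf expwj dmnxr ciso
Hunk 5: at line 1 remove [uroug,qofo,iih] add [grfh,ruc,ixk] -> 9 lines: llqf dsyww grfh ruc ixk ekcpf expwj dmnxr ciso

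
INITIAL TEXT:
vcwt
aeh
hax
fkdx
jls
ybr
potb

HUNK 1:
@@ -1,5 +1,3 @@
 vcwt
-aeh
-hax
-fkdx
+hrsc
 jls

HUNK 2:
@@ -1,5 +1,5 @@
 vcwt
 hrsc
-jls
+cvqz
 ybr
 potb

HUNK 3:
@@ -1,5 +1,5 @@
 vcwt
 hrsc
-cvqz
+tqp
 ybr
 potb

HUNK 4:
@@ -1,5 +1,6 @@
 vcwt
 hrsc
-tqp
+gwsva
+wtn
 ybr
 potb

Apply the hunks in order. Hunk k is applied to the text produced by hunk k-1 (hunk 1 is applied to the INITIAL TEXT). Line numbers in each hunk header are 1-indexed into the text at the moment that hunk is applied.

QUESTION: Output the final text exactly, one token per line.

Answer: vcwt
hrsc
gwsva
wtn
ybr
potb

Derivation:
Hunk 1: at line 1 remove [aeh,hax,fkdx] add [hrsc] -> 5 lines: vcwt hrsc jls ybr potb
Hunk 2: at line 1 remove [jls] add [cvqz] -> 5 lines: vcwt hrsc cvqz ybr potb
Hunk 3: at line 1 remove [cvqz] add [tqp] -> 5 lines: vcwt hrsc tqp ybr potb
Hunk 4: at line 1 remove [tqp] add [gwsva,wtn] -> 6 lines: vcwt hrsc gwsva wtn ybr potb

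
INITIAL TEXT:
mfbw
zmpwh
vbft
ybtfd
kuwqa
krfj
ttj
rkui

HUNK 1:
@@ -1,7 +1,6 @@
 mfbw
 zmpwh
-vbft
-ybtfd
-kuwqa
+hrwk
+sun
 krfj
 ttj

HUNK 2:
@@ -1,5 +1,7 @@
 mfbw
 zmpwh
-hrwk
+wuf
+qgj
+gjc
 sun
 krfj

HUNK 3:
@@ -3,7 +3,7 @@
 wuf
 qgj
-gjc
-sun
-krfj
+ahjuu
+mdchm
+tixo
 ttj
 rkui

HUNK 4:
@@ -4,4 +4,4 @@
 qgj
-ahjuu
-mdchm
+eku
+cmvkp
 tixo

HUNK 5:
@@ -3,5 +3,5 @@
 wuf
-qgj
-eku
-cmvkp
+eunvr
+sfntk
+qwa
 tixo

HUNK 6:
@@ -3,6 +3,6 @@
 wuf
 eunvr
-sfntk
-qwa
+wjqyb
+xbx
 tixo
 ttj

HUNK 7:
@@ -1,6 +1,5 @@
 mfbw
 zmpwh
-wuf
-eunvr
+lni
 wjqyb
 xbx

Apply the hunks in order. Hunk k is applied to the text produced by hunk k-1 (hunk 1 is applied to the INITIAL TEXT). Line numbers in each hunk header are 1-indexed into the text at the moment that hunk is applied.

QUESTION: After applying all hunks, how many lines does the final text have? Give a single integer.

Hunk 1: at line 1 remove [vbft,ybtfd,kuwqa] add [hrwk,sun] -> 7 lines: mfbw zmpwh hrwk sun krfj ttj rkui
Hunk 2: at line 1 remove [hrwk] add [wuf,qgj,gjc] -> 9 lines: mfbw zmpwh wuf qgj gjc sun krfj ttj rkui
Hunk 3: at line 3 remove [gjc,sun,krfj] add [ahjuu,mdchm,tixo] -> 9 lines: mfbw zmpwh wuf qgj ahjuu mdchm tixo ttj rkui
Hunk 4: at line 4 remove [ahjuu,mdchm] add [eku,cmvkp] -> 9 lines: mfbw zmpwh wuf qgj eku cmvkp tixo ttj rkui
Hunk 5: at line 3 remove [qgj,eku,cmvkp] add [eunvr,sfntk,qwa] -> 9 lines: mfbw zmpwh wuf eunvr sfntk qwa tixo ttj rkui
Hunk 6: at line 3 remove [sfntk,qwa] add [wjqyb,xbx] -> 9 lines: mfbw zmpwh wuf eunvr wjqyb xbx tixo ttj rkui
Hunk 7: at line 1 remove [wuf,eunvr] add [lni] -> 8 lines: mfbw zmpwh lni wjqyb xbx tixo ttj rkui
Final line count: 8

Answer: 8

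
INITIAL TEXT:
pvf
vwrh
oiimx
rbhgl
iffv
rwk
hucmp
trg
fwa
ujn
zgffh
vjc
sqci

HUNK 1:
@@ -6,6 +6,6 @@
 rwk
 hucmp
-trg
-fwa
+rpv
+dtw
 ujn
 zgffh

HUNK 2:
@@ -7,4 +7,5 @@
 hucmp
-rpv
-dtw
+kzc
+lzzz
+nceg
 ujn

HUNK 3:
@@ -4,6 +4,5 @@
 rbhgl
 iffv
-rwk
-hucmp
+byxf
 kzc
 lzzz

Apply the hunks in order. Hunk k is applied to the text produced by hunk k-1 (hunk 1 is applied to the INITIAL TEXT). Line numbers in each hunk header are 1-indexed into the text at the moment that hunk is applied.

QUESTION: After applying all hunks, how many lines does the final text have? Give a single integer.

Answer: 13

Derivation:
Hunk 1: at line 6 remove [trg,fwa] add [rpv,dtw] -> 13 lines: pvf vwrh oiimx rbhgl iffv rwk hucmp rpv dtw ujn zgffh vjc sqci
Hunk 2: at line 7 remove [rpv,dtw] add [kzc,lzzz,nceg] -> 14 lines: pvf vwrh oiimx rbhgl iffv rwk hucmp kzc lzzz nceg ujn zgffh vjc sqci
Hunk 3: at line 4 remove [rwk,hucmp] add [byxf] -> 13 lines: pvf vwrh oiimx rbhgl iffv byxf kzc lzzz nceg ujn zgffh vjc sqci
Final line count: 13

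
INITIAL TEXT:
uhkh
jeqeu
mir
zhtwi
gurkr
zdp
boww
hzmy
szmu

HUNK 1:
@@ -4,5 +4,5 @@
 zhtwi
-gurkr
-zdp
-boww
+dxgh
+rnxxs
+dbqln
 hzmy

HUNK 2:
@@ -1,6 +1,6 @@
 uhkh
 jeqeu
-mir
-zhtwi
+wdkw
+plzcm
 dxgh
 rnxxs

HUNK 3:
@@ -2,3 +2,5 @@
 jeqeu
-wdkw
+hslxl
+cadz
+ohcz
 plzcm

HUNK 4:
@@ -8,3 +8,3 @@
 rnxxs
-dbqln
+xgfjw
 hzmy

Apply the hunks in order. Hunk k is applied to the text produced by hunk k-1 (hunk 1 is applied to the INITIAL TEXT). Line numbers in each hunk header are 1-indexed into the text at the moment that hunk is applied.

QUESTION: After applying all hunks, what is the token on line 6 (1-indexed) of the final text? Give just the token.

Hunk 1: at line 4 remove [gurkr,zdp,boww] add [dxgh,rnxxs,dbqln] -> 9 lines: uhkh jeqeu mir zhtwi dxgh rnxxs dbqln hzmy szmu
Hunk 2: at line 1 remove [mir,zhtwi] add [wdkw,plzcm] -> 9 lines: uhkh jeqeu wdkw plzcm dxgh rnxxs dbqln hzmy szmu
Hunk 3: at line 2 remove [wdkw] add [hslxl,cadz,ohcz] -> 11 lines: uhkh jeqeu hslxl cadz ohcz plzcm dxgh rnxxs dbqln hzmy szmu
Hunk 4: at line 8 remove [dbqln] add [xgfjw] -> 11 lines: uhkh jeqeu hslxl cadz ohcz plzcm dxgh rnxxs xgfjw hzmy szmu
Final line 6: plzcm

Answer: plzcm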